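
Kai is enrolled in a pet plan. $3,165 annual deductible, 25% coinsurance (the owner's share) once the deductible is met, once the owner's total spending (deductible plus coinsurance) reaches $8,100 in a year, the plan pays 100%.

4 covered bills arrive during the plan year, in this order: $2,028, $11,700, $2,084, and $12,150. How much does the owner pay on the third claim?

Claim 1 ($2,028): fully absorbed by the deductible. Owner pays $2,028; OOP now $2,028.
Claim 2 ($11,700): $1,137 finishes the deductible; $10,563 goes to coinsurance; owner's 25% is $2,640.75. Owner owes $3,777.75 (running OOP $5,805.75).
Claim 3 ($2,084): 25% coinsurance on $2,084 = $521. Owner pays $521; OOP now $6,326.75.

$521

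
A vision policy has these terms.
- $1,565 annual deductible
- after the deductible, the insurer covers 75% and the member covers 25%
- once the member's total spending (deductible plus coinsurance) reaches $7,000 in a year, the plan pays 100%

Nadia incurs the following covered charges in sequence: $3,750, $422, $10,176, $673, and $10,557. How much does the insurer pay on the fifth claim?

$8,486

#1 ($3,750): $1,565 finishes the deductible; $2,185 goes to coinsurance; member's 25% is $546.25. Cost to member: $2,111.25. OOP to date $2,111.25. Insurer: $3,750 − $2,111.25 = $1,638.75.
#2 ($422): 25% coinsurance on $422 = $105.50. Member pays $105.50; OOP now $2,216.75. Insurer: $422 − $105.50 = $316.50.
#3 ($10,176): deductible met; 25% of $10,176 = $2,544. Member pays $2,544; OOP now $4,760.75. Plan pays $10,176 − $2,544 = $7,632.
#4 ($673): deductible already satisfied, so member's share is 25% × $673 = $168.25. Cost to member: $168.25. OOP to date $4,929. Insurer: $673 − $168.25 = $504.75.
#5 ($10,557): deductible met; 25% of $10,557 = $2,639.25. Adding that to $4,929 gives $7,568.25, past the $7,000 cap; member pays only $7,000 − $4,929 = $2,071. Plan pays $10,557 − $2,071 = $8,486.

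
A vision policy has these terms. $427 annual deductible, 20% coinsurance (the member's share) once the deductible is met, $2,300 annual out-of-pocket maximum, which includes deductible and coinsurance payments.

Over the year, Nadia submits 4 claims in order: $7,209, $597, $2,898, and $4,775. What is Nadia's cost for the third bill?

Claim 1 ($7,209): $427 finishes the deductible; $6,782 goes to coinsurance; 20% of $6,782 = $1,356.40. Member pays $1,783.40; OOP now $1,783.40.
Claim 2 ($597): deductible already satisfied, so member's share is 20% × $597 = $119.40. Member pays $119.40; OOP now $1,902.80.
Claim 3 ($2,898): 20% coinsurance on $2,898 = $579.60. OOP would hit $2,482.40 > $2,300, so the cap limits the member to $2,300 − $1,902.80 = $397.20.

$397.20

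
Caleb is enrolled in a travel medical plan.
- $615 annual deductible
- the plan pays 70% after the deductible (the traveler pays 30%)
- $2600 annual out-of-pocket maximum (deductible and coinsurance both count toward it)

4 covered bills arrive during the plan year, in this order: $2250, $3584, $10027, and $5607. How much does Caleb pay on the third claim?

Bill 1, $2250: $615 finishes the deductible; $1635 goes to coinsurance; coinsurance $1635 × 30% = $490.50. Cost to traveler: $1105.50. OOP to date $1105.50.
Bill 2, $3584: 30% coinsurance on $3584 = $1075.20. Cost to traveler: $1075.20. OOP to date $2180.70.
Bill 3, $10027: deductible already satisfied, so traveler's share is 30% × $10027 = $3008.10. That would push OOP to $5188.80, over the $2600 cap, so traveler pays $2600 − $2180.70 = $419.30.

$419.30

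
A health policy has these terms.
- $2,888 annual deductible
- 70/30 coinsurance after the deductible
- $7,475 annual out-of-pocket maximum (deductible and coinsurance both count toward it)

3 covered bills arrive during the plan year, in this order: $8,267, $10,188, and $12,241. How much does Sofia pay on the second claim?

$2,973.30

Claim 1 — $8,267: $2,888 to deductible, leaving $5,379; patient's 30% is $1,613.70. Patient pays $4,501.70; OOP now $4,501.70.
Claim 2 — $10,188: 30% coinsurance on $10,188 = $3,056.40. OOP would hit $7,558.10 > $7,475, so the cap limits the patient to $7,475 − $4,501.70 = $2,973.30.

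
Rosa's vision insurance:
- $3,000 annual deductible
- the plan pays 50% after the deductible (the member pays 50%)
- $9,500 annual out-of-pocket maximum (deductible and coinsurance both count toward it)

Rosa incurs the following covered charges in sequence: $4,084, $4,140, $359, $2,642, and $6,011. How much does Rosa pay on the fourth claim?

$1,321

Claim 1 — $4,084: $3,000 to deductible, leaving $1,084; coinsurance $1,084 × 50% = $542. Cost to member: $3,542. OOP to date $3,542.
Claim 2 — $4,140: deductible met; 50% of $4,140 = $2,070. Cost to member: $2,070. OOP to date $5,612.
Claim 3 — $359: 50% coinsurance on $359 = $179.50. Member owes $179.50 (running OOP $5,791.50).
Claim 4 — $2,642: deductible already satisfied, so member's share is 50% × $2,642 = $1,321. Cost to member: $1,321. OOP to date $7,112.50.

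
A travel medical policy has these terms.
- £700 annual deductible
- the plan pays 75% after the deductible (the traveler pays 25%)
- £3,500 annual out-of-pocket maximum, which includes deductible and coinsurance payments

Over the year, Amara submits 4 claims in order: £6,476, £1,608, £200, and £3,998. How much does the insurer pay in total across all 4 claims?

£8,782

Claim 1 (£6,476): deductible takes £700, £5,776 remains; coinsurance £5,776 × 25% = £1,444. Traveler owes £2,144 (running OOP £2,144). Plan pays £6,476 − £2,144 = £4,332.
Claim 2 (£1,608): deductible met; 25% of £1,608 = £402. Traveler pays £402; OOP now £2,546. Plan pays £1,608 − £402 = £1,206.
Claim 3 (£200): deductible met; 25% of £200 = £50. Cost to traveler: £50. OOP to date £2,596. Insurer: £200 − £50 = £150.
Claim 4 (£3,998): 25% coinsurance on £3,998 = £999.50. Adding that to £2,596 gives £3,595.50, past the £3,500 cap; traveler pays only £3,500 − £2,596 = £904. Plan pays £3,998 − £904 = £3,094.
Insurer total: £4,332 + £1,206 + £150 + £3,094 = £8,782.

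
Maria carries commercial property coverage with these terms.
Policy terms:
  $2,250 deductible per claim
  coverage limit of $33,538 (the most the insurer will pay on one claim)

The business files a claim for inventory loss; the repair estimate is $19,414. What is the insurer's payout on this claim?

$17,164

Subtract the deductible: $19,414 − $2,250 = $17,164.
$17,164 ≤ $33,538, so the limit doesn't bind; insurer pays $17,164.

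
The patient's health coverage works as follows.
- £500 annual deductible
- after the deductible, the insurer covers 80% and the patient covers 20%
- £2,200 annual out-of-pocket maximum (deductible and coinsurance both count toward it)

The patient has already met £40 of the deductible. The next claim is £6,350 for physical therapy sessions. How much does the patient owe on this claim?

£1,638

Deductible still to meet: £500 − £40 = £460.
The remaining £5,890 (= £6,350 − £460) moves to coinsurance.
Coinsurance: £5,890 × 20% = £1,178.
So the patient owes £460 + £1,178 = £1,638 before any cap.
Cumulative spending £40 + £1,638 = £1,678 stays under the £2,200 maximum.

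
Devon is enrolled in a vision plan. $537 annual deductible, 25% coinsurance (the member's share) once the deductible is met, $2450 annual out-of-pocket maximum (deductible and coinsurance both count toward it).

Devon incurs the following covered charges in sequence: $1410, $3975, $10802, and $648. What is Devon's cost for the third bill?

$701

Claim 1 ($1410): $537 finishes the deductible; $873 goes to coinsurance; member's 25% is $218.25. Member pays $755.25; OOP now $755.25.
Claim 2 ($3975): deductible already satisfied, so member's share is 25% × $3975 = $993.75. Member pays $993.75; OOP now $1749.
Claim 3 ($10802): deductible already satisfied, so member's share is 25% × $10802 = $2700.50. That would push OOP to $4449.50, over the $2450 cap, so member pays $2450 − $1749 = $701.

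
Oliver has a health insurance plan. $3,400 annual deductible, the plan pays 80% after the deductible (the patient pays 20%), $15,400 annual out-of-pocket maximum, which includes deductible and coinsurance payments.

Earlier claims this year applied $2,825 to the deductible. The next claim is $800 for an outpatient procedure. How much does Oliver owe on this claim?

Remaining deductible: $3,400 − $2,825 = $575.
After the $575 deductible portion, $800 − $575 = $225 is subject to coinsurance.
Patient's 20% share of $225 is $45.
That puts the patient's cost at $575 + $45 = $620 before any cap.
Total out-of-pocket so far would be $2,825 + $620 = $3,445, below the $15,400 cap — no reduction.

$620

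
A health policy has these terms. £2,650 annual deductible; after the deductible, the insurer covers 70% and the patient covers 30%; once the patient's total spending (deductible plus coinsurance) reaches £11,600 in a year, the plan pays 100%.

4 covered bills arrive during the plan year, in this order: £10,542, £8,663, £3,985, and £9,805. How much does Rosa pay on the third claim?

#1 (£10,542): £2,650 to deductible, leaving £7,892; patient's 30% is £2,367.60. Patient owes £5,017.60 (running OOP £5,017.60).
#2 (£8,663): 30% coinsurance on £8,663 = £2,598.90. Cost to patient: £2,598.90. OOP to date £7,616.50.
#3 (£3,985): deductible already satisfied, so patient's share is 30% × £3,985 = £1,195.50. Patient owes £1,195.50 (running OOP £8,812).

£1,195.50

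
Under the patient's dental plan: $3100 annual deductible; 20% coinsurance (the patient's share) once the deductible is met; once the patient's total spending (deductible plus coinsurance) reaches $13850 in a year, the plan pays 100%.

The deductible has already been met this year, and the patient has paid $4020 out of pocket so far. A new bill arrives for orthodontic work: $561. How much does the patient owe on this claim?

The deductible is already satisfied, so the full bill goes to coinsurance.
Coinsurance: $561 × 20% = $112.20.
Year-to-date out-of-pocket becomes $4020 + $112.20 = $4132.20, still under the $13850 maximum, so no cap applies.

$112.20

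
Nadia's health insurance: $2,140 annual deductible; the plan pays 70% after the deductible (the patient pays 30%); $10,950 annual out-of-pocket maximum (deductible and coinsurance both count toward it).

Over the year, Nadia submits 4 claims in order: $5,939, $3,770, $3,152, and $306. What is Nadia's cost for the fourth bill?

$91.80

Claim 1 — $5,939: deductible takes $2,140, $3,799 remains; patient's 30% is $1,139.70. Patient pays $3,279.70; OOP now $3,279.70.
Claim 2 — $3,770: 30% coinsurance on $3,770 = $1,131. Patient owes $1,131 (running OOP $4,410.70).
Claim 3 — $3,152: deductible already satisfied, so patient's share is 30% × $3,152 = $945.60. Patient pays $945.60; OOP now $5,356.30.
Claim 4 — $306: deductible already satisfied, so patient's share is 30% × $306 = $91.80. Patient pays $91.80; OOP now $5,448.10.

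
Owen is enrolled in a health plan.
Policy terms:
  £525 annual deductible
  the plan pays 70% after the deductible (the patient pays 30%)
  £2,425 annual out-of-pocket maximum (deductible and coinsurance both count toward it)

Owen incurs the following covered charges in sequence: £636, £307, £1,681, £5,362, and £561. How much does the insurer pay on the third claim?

Bill 1, £636: £525 to deductible, leaving £111; coinsurance £111 × 30% = £33.30. Patient pays £558.30; OOP now £558.30. Insurer: £636 − £558.30 = £77.70.
Bill 2, £307: 30% coinsurance on £307 = £92.10. Patient pays £92.10; OOP now £650.40. Plan pays £307 − £92.10 = £214.90.
Bill 3, £1,681: 30% coinsurance on £1,681 = £504.30. Cost to patient: £504.30. OOP to date £1,154.70. Plan pays £1,681 − £504.30 = £1,176.70.

£1,176.70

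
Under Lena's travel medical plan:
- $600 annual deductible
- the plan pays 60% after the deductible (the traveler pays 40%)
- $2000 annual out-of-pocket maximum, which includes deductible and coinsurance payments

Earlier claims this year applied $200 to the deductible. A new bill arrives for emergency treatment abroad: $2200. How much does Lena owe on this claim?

$1120

Remaining deductible: $600 − $200 = $400.
That leaves $2200 − $400 = $1800 for coinsurance.
Traveler's 40% share of $1800 is $720.
Traveler responsibility before any cap: $400 + $720 = $1120.
Year-to-date out-of-pocket becomes $200 + $1120 = $1320, still under the $2000 maximum, so no cap applies.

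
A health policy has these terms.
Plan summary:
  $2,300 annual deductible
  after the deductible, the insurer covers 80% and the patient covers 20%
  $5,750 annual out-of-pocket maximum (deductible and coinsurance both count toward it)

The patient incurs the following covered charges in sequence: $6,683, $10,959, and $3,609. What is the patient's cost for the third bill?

$381.60

Claim 1 — $6,683: $2,300 to deductible, leaving $4,383; coinsurance $4,383 × 20% = $876.60. Cost to patient: $3,176.60. OOP to date $3,176.60.
Claim 2 — $10,959: deductible already satisfied, so patient's share is 20% × $10,959 = $2,191.80. Patient owes $2,191.80 (running OOP $5,368.40).
Claim 3 — $3,609: deductible already satisfied, so patient's share is 20% × $3,609 = $721.80. OOP would hit $6,090.20 > $5,750, so the cap limits the patient to $5,750 − $5,368.40 = $381.60.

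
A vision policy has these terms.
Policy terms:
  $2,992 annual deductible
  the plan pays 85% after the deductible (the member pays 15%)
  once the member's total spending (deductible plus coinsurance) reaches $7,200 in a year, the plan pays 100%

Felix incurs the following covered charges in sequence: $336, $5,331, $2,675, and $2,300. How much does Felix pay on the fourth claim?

$345

Claim 1 — $336: all of it applies to the deductible. Member pays $336; OOP now $336.
Claim 2 — $5,331: deductible takes $2,656, $2,675 remains; member's 15% is $401.25. Member owes $3,057.25 (running OOP $3,393.25).
Claim 3 — $2,675: deductible met; 15% of $2,675 = $401.25. Member owes $401.25 (running OOP $3,794.50).
Claim 4 — $2,300: deductible already satisfied, so member's share is 15% × $2,300 = $345. Member pays $345; OOP now $4,139.50.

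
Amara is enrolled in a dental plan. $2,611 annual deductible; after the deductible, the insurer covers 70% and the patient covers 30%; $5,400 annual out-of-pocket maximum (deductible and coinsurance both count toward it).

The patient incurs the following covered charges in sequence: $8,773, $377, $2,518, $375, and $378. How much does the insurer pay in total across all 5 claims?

$7,021

Claim 1 ($8,773): $2,611 to deductible, leaving $6,162; 30% of $6,162 = $1,848.60. Patient pays $4,459.60; OOP now $4,459.60. Plan pays $8,773 − $4,459.60 = $4,313.40.
Claim 2 ($377): deductible met; 30% of $377 = $113.10. Cost to patient: $113.10. OOP to date $4,572.70. Plan pays $377 − $113.10 = $263.90.
Claim 3 ($2,518): deductible met; 30% of $2,518 = $755.40. Patient owes $755.40 (running OOP $5,328.10). Insurer: $2,518 − $755.40 = $1,762.60.
Claim 4 ($375): deductible already satisfied, so patient's share is 30% × $375 = $112.50. Adding that to $5,328.10 gives $5,440.60, past the $5,400 cap; patient pays only $5,400 − $5,328.10 = $71.90. Insurer: $375 − $71.90 = $303.10.
Claim 5 ($378): deductible already satisfied, so patient's share is 30% × $378 = $113.40. Adding that to $5,400 gives $5,513.40, past the $5,400 cap; patient pays only $5,400 − $5,400 = $0. Plan pays $378 − $0 = $378.
Insurer total: $4,313.40 + $263.90 + $1,762.60 + $303.10 + $378 = $7,021.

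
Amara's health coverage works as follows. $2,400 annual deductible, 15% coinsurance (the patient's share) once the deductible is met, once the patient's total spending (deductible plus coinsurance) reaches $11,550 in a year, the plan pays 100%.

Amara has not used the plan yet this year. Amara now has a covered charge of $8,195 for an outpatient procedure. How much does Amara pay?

Nothing has been paid toward the $2,400 deductible, so the first $2,400 of this charge is applied there.
That leaves $8,195 − $2,400 = $5,795 for coinsurance.
Patient's 15% share of $5,795 is $869.25.
That puts the patient's cost at $2,400 + $869.25 = $3,269.25 before any cap.
Year-to-date out-of-pocket becomes $0 + $3,269.25 = $3,269.25, still under the $11,550 maximum, so no cap applies.

$3,269.25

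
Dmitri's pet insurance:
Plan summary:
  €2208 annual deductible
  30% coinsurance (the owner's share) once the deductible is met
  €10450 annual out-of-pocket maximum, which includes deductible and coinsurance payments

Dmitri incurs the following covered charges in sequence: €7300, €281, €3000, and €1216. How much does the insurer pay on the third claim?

€2100

Bill 1, €7300: €2208 to deductible, leaving €5092; coinsurance €5092 × 30% = €1527.60. Owner owes €3735.60 (running OOP €3735.60). Plan pays €7300 − €3735.60 = €3564.40.
Bill 2, €281: deductible already satisfied, so owner's share is 30% × €281 = €84.30. Owner pays €84.30; OOP now €3819.90. Plan pays €281 − €84.30 = €196.70.
Bill 3, €3000: deductible already satisfied, so owner's share is 30% × €3000 = €900. Cost to owner: €900. OOP to date €4719.90. Plan pays €3000 − €900 = €2100.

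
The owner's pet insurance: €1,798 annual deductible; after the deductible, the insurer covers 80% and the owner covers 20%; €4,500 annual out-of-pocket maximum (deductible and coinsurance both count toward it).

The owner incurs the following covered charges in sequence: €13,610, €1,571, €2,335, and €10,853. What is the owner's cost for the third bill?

€25.40

#1 (€13,610): €1,798 to deductible, leaving €11,812; 20% of €11,812 = €2,362.40. Owner owes €4,160.40 (running OOP €4,160.40).
#2 (€1,571): deductible already satisfied, so owner's share is 20% × €1,571 = €314.20. Owner pays €314.20; OOP now €4,474.60.
#3 (€2,335): deductible met; 20% of €2,335 = €467. OOP would hit €4,941.60 > €4,500, so the cap limits the owner to €4,500 − €4,474.60 = €25.40.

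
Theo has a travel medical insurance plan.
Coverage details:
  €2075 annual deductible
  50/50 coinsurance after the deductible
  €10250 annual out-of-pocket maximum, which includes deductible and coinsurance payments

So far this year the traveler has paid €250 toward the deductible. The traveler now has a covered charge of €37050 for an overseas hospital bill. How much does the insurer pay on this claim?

€250 of the €2075 deductible is already met, leaving €1825.
After the €1825 deductible portion, €37050 − €1825 = €35225 is subject to coinsurance.
50% of €35225 = €17612.50 falls to the traveler.
That puts the traveler's cost at €1825 + €17612.50 = €19437.50 before any cap.
Year-to-date out-of-pocket would reach €250 + €19437.50 = €19687.50, above the €10250 maximum, so the traveler pays only €10250 − €250 = €10000.
The insurer covers the remainder: €37050 − €10000 = €27050.

€27050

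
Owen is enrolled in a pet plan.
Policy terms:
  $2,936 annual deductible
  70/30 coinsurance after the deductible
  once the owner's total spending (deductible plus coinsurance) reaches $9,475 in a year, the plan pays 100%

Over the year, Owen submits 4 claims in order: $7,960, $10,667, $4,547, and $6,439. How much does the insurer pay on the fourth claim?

#1 ($7,960): $2,936 finishes the deductible; $5,024 goes to coinsurance; coinsurance $5,024 × 30% = $1,507.20. Cost to owner: $4,443.20. OOP to date $4,443.20. Plan pays $7,960 − $4,443.20 = $3,516.80.
#2 ($10,667): deductible met; 30% of $10,667 = $3,200.10. Owner pays $3,200.10; OOP now $7,643.30. Plan pays $10,667 − $3,200.10 = $7,466.90.
#3 ($4,547): 30% coinsurance on $4,547 = $1,364.10. Owner pays $1,364.10; OOP now $9,007.40. Plan pays $4,547 − $1,364.10 = $3,182.90.
#4 ($6,439): 30% coinsurance on $6,439 = $1,931.70. Adding that to $9,007.40 gives $10,939.10, past the $9,475 cap; owner pays only $9,475 − $9,007.40 = $467.60. Plan pays $6,439 − $467.60 = $5,971.40.

$5,971.40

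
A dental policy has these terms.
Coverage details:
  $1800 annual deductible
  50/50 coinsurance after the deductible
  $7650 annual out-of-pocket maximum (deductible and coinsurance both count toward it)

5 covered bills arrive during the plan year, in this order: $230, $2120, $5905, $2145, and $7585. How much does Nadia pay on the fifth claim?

$1550

Bill 1, $230: entire amount goes to the deductible. Patient owes $230 (running OOP $230).
Bill 2, $2120: $1570 finishes the deductible; $550 goes to coinsurance; coinsurance $550 × 50% = $275. Patient owes $1845 (running OOP $2075).
Bill 3, $5905: deductible already satisfied, so patient's share is 50% × $5905 = $2952.50. Patient owes $2952.50 (running OOP $5027.50).
Bill 4, $2145: deductible met; 50% of $2145 = $1072.50. Patient owes $1072.50 (running OOP $6100).
Bill 5, $7585: 50% coinsurance on $7585 = $3792.50. OOP would hit $9892.50 > $7650, so the cap limits the patient to $7650 − $6100 = $1550.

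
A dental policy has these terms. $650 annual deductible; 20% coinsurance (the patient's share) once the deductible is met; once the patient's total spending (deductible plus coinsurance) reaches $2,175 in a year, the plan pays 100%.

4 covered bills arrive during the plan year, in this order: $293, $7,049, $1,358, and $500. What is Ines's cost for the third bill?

$186.60

#1 ($293): fully absorbed by the deductible. Patient owes $293 (running OOP $293).
#2 ($7,049): $357 finishes the deductible; $6,692 goes to coinsurance; 20% of $6,692 = $1,338.40. Patient owes $1,695.40 (running OOP $1,988.40).
#3 ($1,358): 20% coinsurance on $1,358 = $271.60. That would push OOP to $2,260, over the $2,175 cap, so patient pays $2,175 − $1,988.40 = $186.60.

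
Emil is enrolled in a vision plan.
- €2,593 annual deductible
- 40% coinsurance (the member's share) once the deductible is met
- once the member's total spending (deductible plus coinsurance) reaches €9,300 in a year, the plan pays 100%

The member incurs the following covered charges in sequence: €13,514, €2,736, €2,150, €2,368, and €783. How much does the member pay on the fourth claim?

Bill 1, €13,514: deductible takes €2,593, €10,921 remains; 40% of €10,921 = €4,368.40. Cost to member: €6,961.40. OOP to date €6,961.40.
Bill 2, €2,736: deductible already satisfied, so member's share is 40% × €2,736 = €1,094.40. Member owes €1,094.40 (running OOP €8,055.80).
Bill 3, €2,150: 40% coinsurance on €2,150 = €860. Member owes €860 (running OOP €8,915.80).
Bill 4, €2,368: deductible met; 40% of €2,368 = €947.20. That would push OOP to €9,863, over the €9,300 cap, so member pays €9,300 − €8,915.80 = €384.20.

€384.20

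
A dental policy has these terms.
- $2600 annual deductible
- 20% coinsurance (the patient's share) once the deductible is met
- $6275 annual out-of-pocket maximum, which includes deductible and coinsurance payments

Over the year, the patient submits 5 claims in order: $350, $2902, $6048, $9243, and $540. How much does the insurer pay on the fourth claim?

$7394.40

#1 ($350): fully absorbed by the deductible. Patient owes $350 (running OOP $350). Insurer: $350 − $350 = $0.
#2 ($2902): $2250 finishes the deductible; $652 goes to coinsurance; patient's 20% is $130.40. Cost to patient: $2380.40. OOP to date $2730.40. Insurer: $2902 − $2380.40 = $521.60.
#3 ($6048): deductible already satisfied, so patient's share is 20% × $6048 = $1209.60. Cost to patient: $1209.60. OOP to date $3940. Insurer: $6048 − $1209.60 = $4838.40.
#4 ($9243): 20% coinsurance on $9243 = $1848.60. Cost to patient: $1848.60. OOP to date $5788.60. Insurer: $9243 − $1848.60 = $7394.40.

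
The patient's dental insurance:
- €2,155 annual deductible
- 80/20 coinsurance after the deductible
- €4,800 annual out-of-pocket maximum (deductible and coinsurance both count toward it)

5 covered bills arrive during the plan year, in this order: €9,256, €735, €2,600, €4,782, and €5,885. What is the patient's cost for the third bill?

Claim 1 (€9,256): €2,155 finishes the deductible; €7,101 goes to coinsurance; 20% of €7,101 = €1,420.20. Cost to patient: €3,575.20. OOP to date €3,575.20.
Claim 2 (€735): deductible already satisfied, so patient's share is 20% × €735 = €147. Cost to patient: €147. OOP to date €3,722.20.
Claim 3 (€2,600): deductible already satisfied, so patient's share is 20% × €2,600 = €520. Patient owes €520 (running OOP €4,242.20).

€520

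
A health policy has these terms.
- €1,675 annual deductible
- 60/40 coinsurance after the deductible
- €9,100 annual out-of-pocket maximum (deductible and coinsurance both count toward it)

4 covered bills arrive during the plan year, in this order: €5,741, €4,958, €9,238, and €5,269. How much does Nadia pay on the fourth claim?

#1 (€5,741): €1,675 to deductible, leaving €4,066; 40% of €4,066 = €1,626.40. Cost to patient: €3,301.40. OOP to date €3,301.40.
#2 (€4,958): deductible met; 40% of €4,958 = €1,983.20. Patient pays €1,983.20; OOP now €5,284.60.
#3 (€9,238): deductible already satisfied, so patient's share is 40% × €9,238 = €3,695.20. Cost to patient: €3,695.20. OOP to date €8,979.80.
#4 (€5,269): deductible already satisfied, so patient's share is 40% × €5,269 = €2,107.60. That would push OOP to €11,087.40, over the €9,100 cap, so patient pays €9,100 − €8,979.80 = €120.20.

€120.20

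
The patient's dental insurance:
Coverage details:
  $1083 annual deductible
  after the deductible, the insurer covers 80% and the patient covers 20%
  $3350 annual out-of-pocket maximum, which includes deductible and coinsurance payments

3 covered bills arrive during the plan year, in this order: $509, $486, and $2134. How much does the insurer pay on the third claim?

$1636.80

Claim 1 ($509): fully absorbed by the deductible. Cost to patient: $509. OOP to date $509. Plan pays $509 − $509 = $0.
Claim 2 ($486): fully absorbed by the deductible. Patient owes $486 (running OOP $995). Plan pays $486 − $486 = $0.
Claim 3 ($2134): $88 to deductible, leaving $2046; coinsurance $2046 × 20% = $409.20. Patient pays $497.20; OOP now $1492.20. Insurer: $2134 − $497.20 = $1636.80.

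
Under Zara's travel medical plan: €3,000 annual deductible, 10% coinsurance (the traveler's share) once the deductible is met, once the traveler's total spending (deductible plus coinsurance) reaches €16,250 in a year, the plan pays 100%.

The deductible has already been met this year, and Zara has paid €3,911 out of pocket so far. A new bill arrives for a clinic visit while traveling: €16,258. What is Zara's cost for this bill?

€1,625.80

The deductible is already satisfied, so the full bill goes to coinsurance.
10% of €16,258 = €1,625.80 falls to the traveler.
Year-to-date out-of-pocket becomes €3,911 + €1,625.80 = €5,536.80, still under the €16,250 maximum, so no cap applies.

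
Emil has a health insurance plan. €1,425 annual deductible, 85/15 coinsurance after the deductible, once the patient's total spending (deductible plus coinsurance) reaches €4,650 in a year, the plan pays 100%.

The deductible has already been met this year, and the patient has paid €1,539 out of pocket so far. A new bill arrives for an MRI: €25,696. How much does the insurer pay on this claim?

€22,585

With the deductible met, the entire €25,696 is subject to coinsurance.
Patient's 15% share of €25,696 is €3,854.40.
Adding €3,854.40 to the €1,539 already spent would give €5,393.40, which exceeds the €4,650 cap; the patient pays just €4,650 − €1,539 = €3,111.
Insurer pays the balance: €25,696 − €3,111 = €22,585.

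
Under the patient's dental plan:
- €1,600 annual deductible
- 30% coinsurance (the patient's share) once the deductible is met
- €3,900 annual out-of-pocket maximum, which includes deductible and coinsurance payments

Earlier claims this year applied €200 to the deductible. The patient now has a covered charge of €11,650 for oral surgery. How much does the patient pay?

Remaining deductible: €1,600 − €200 = €1,400.
After the €1,400 deductible portion, €11,650 − €1,400 = €10,250 is subject to coinsurance.
Coinsurance: €10,250 × 30% = €3,075.
So the patient owes €1,400 + €3,075 = €4,475 before any cap.
That would bring total out-of-pocket to €4,675, past the €3,900 cap. The patient is capped at €3,900 − €200 = €3,700 on this claim.

€3,700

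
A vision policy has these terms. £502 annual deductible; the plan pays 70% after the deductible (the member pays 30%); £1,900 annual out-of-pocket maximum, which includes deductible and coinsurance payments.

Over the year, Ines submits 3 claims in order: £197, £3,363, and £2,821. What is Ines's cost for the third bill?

£480.60

Bill 1, £197: entire amount goes to the deductible. Member pays £197; OOP now £197.
Bill 2, £3,363: deductible takes £305, £3,058 remains; coinsurance £3,058 × 30% = £917.40. Member pays £1,222.40; OOP now £1,419.40.
Bill 3, £2,821: 30% coinsurance on £2,821 = £846.30. OOP would hit £2,265.70 > £1,900, so the cap limits the member to £1,900 − £1,419.40 = £480.60.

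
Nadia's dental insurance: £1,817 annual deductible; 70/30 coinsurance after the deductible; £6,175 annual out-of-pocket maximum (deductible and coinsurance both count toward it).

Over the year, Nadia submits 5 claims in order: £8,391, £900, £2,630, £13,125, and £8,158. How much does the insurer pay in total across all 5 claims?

£27,029

Bill 1, £8,391: £1,817 finishes the deductible; £6,574 goes to coinsurance; 30% of £6,574 = £1,972.20. Patient pays £3,789.20; OOP now £3,789.20. Insurer: £8,391 − £3,789.20 = £4,601.80.
Bill 2, £900: deductible already satisfied, so patient's share is 30% × £900 = £270. Cost to patient: £270. OOP to date £4,059.20. Insurer: £900 − £270 = £630.
Bill 3, £2,630: 30% coinsurance on £2,630 = £789. Cost to patient: £789. OOP to date £4,848.20. Insurer: £2,630 − £789 = £1,841.
Bill 4, £13,125: 30% coinsurance on £13,125 = £3,937.50. That would push OOP to £8,785.70, over the £6,175 cap, so patient pays £6,175 − £4,848.20 = £1,326.80. Plan pays £13,125 − £1,326.80 = £11,798.20.
Bill 5, £8,158: deductible already satisfied, so patient's share is 30% × £8,158 = £2,447.40. OOP would hit £8,622.40 > £6,175, so the cap limits the patient to £6,175 − £6,175 = £0. Insurer: £8,158 − £0 = £8,158.
Insurer total = bills − patient's total = £33,204 − £6,175 = £27,029.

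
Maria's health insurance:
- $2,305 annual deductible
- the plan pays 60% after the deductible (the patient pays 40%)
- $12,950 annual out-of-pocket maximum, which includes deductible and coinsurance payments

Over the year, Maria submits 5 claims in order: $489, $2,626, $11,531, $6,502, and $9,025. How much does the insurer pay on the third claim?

Bill 1, $489: all of it applies to the deductible. Patient pays $489; OOP now $489. Plan pays $489 − $489 = $0.
Bill 2, $2,626: $1,816 finishes the deductible; $810 goes to coinsurance; patient's 40% is $324. Cost to patient: $2,140. OOP to date $2,629. Insurer: $2,626 − $2,140 = $486.
Bill 3, $11,531: deductible met; 40% of $11,531 = $4,612.40. Patient owes $4,612.40 (running OOP $7,241.40). Plan pays $11,531 − $4,612.40 = $6,918.60.

$6,918.60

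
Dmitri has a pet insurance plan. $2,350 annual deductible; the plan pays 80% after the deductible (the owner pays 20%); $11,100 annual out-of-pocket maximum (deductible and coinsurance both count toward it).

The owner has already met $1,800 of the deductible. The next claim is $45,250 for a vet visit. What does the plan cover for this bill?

$35,950

Deductible still to meet: $2,350 − $1,800 = $550.
The remaining $44,700 (= $45,250 − $550) moves to coinsurance.
20% of $44,700 = $8,940 falls to the owner.
That puts the owner's cost at $550 + $8,940 = $9,490 before any cap.
Year-to-date out-of-pocket would reach $1,800 + $9,490 = $11,290, above the $11,100 maximum, so the owner pays only $11,100 − $1,800 = $9,300.
The plan picks up $45,250 − $9,300 = $35,950.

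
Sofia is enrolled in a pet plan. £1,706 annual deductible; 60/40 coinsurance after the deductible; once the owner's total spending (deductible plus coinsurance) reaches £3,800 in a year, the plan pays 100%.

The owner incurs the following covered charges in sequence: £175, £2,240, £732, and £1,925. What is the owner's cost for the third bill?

Claim 1 (£175): entire amount goes to the deductible. Owner pays £175; OOP now £175.
Claim 2 (£2,240): £1,531 to deductible, leaving £709; owner's 40% is £283.60. Cost to owner: £1,814.60. OOP to date £1,989.60.
Claim 3 (£732): deductible already satisfied, so owner's share is 40% × £732 = £292.80. Owner owes £292.80 (running OOP £2,282.40).

£292.80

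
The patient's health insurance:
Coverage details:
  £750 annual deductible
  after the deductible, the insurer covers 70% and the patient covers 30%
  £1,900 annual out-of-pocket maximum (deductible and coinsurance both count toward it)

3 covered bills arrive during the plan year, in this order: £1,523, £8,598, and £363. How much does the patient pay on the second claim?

Bill 1, £1,523: £750 to deductible, leaving £773; coinsurance £773 × 30% = £231.90. Patient pays £981.90; OOP now £981.90.
Bill 2, £8,598: deductible already satisfied, so patient's share is 30% × £8,598 = £2,579.40. OOP would hit £3,561.30 > £1,900, so the cap limits the patient to £1,900 − £981.90 = £918.10.

£918.10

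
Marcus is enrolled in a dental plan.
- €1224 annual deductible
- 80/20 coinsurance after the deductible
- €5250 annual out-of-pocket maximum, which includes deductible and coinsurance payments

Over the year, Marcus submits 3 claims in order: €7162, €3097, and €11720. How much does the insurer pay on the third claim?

€9501

Claim 1 — €7162: deductible takes €1224, €5938 remains; coinsurance €5938 × 20% = €1187.60. Patient pays €2411.60; OOP now €2411.60. Insurer: €7162 − €2411.60 = €4750.40.
Claim 2 — €3097: deductible met; 20% of €3097 = €619.40. Cost to patient: €619.40. OOP to date €3031. Plan pays €3097 − €619.40 = €2477.60.
Claim 3 — €11720: deductible met; 20% of €11720 = €2344. Adding that to €3031 gives €5375, past the €5250 cap; patient pays only €5250 − €3031 = €2219. Plan pays €11720 − €2219 = €9501.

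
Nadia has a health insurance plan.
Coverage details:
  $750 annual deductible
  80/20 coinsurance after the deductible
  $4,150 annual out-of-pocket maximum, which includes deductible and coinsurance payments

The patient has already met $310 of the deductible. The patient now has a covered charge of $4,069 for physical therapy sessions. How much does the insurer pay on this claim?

Remaining deductible: $750 − $310 = $440.
That leaves $4,069 − $440 = $3,629 for coinsurance.
20% of $3,629 = $725.80 falls to the patient.
So the patient owes $440 + $725.80 = $1,165.80 before any cap.
Year-to-date out-of-pocket becomes $310 + $1,165.80 = $1,475.80, still under the $4,150 maximum, so no cap applies.
The plan picks up $4,069 − $1,165.80 = $2,903.20.

$2,903.20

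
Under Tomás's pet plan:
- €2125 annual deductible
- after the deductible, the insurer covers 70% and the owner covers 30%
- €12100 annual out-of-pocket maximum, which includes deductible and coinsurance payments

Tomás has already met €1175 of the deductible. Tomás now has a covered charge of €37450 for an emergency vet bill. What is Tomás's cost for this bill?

€10925

Deductible still to meet: €2125 − €1175 = €950.
That leaves €37450 − €950 = €36500 for coinsurance.
30% of €36500 = €10950 falls to the owner.
Owner responsibility before any cap: €950 + €10950 = €11900.
Adding €11900 to the €1175 already spent would give €13075, which exceeds the €12100 cap; the owner pays just €12100 − €1175 = €10925.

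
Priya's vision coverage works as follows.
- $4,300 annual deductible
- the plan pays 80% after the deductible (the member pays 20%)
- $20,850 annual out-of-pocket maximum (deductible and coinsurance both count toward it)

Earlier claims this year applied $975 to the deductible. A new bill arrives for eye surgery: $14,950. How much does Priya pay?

Deductible still to meet: $4,300 − $975 = $3,325.
The remaining $11,625 (= $14,950 − $3,325) moves to coinsurance.
Coinsurance: $11,625 × 20% = $2,325.
So the member owes $3,325 + $2,325 = $5,650 before any cap.
Cumulative spending $975 + $5,650 = $6,625 stays under the $20,850 maximum.

$5,650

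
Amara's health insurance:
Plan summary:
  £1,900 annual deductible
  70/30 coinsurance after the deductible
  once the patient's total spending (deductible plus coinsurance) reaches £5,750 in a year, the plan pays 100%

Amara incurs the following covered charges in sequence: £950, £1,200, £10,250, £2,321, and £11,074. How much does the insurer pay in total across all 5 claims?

£20,045

Bill 1, £950: entire amount goes to the deductible. Patient pays £950; OOP now £950. Plan pays £950 − £950 = £0.
Bill 2, £1,200: £950 finishes the deductible; £250 goes to coinsurance; 30% of £250 = £75. Patient owes £1,025 (running OOP £1,975). Insurer: £1,200 − £1,025 = £175.
Bill 3, £10,250: deductible met; 30% of £10,250 = £3,075. Cost to patient: £3,075. OOP to date £5,050. Insurer: £10,250 − £3,075 = £7,175.
Bill 4, £2,321: deductible met; 30% of £2,321 = £696.30. Patient owes £696.30 (running OOP £5,746.30). Insurer: £2,321 − £696.30 = £1,624.70.
Bill 5, £11,074: deductible already satisfied, so patient's share is 30% × £11,074 = £3,322.20. OOP would hit £9,068.50 > £5,750, so the cap limits the patient to £5,750 − £5,746.30 = £3.70. Plan pays £11,074 − £3.70 = £11,070.30.
Insurer total = bills − patient's total = £25,795 − £5,750 = £20,045.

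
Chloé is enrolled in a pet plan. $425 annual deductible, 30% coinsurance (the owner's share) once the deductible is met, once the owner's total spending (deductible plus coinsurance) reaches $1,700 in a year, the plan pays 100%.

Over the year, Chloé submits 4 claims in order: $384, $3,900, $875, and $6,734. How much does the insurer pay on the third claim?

$757.70

#1 ($384): entire amount goes to the deductible. Owner owes $384 (running OOP $384). Plan pays $384 − $384 = $0.
#2 ($3,900): $41 to deductible, leaving $3,859; 30% of $3,859 = $1,157.70. Cost to owner: $1,198.70. OOP to date $1,582.70. Plan pays $3,900 − $1,198.70 = $2,701.30.
#3 ($875): deductible met; 30% of $875 = $262.50. Adding that to $1,582.70 gives $1,845.20, past the $1,700 cap; owner pays only $1,700 − $1,582.70 = $117.30. Plan pays $875 − $117.30 = $757.70.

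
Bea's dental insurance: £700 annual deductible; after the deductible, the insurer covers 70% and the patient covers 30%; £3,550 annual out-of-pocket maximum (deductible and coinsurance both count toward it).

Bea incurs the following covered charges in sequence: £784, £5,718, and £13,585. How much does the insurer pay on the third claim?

Claim 1 — £784: £700 finishes the deductible; £84 goes to coinsurance; coinsurance £84 × 30% = £25.20. Patient owes £725.20 (running OOP £725.20). Insurer: £784 − £725.20 = £58.80.
Claim 2 — £5,718: deductible already satisfied, so patient's share is 30% × £5,718 = £1,715.40. Patient pays £1,715.40; OOP now £2,440.60. Insurer: £5,718 − £1,715.40 = £4,002.60.
Claim 3 — £13,585: 30% coinsurance on £13,585 = £4,075.50. Adding that to £2,440.60 gives £6,516.10, past the £3,550 cap; patient pays only £3,550 − £2,440.60 = £1,109.40. Insurer: £13,585 − £1,109.40 = £12,475.60.

£12,475.60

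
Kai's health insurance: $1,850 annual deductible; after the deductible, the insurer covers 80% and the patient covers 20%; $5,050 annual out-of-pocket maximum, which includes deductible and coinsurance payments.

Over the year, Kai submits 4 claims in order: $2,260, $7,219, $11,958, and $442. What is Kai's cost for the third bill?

Claim 1 — $2,260: $1,850 to deductible, leaving $410; coinsurance $410 × 20% = $82. Patient pays $1,932; OOP now $1,932.
Claim 2 — $7,219: deductible met; 20% of $7,219 = $1,443.80. Patient pays $1,443.80; OOP now $3,375.80.
Claim 3 — $11,958: deductible already satisfied, so patient's share is 20% × $11,958 = $2,391.60. Adding that to $3,375.80 gives $5,767.40, past the $5,050 cap; patient pays only $5,050 − $3,375.80 = $1,674.20.

$1,674.20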